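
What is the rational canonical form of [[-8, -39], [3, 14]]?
R = [[0, -5], [1, 6]]

The invariant factors of A (the non-unit diagonal entries of the Smith normal form of xI - A over ℚ[x]) are (x - 5)(x - 1), each dividing the next. The characteristic polynomial is their product, (x - 5)(x - 1).

The rational canonical form is the block-diagonal matrix of companion matrices C(f_i):
R = [[0, -5], [1, 6]].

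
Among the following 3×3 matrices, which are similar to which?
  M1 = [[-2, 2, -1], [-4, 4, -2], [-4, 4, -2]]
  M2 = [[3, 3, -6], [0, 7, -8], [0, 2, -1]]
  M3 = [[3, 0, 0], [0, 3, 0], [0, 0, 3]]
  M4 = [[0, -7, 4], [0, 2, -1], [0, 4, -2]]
Characteristic polynomials: χ_{M1} = x^3, χ_{M2} = (x - 3)^3, χ_{M3} = (x - 3)^3, χ_{M4} = x^3.

{M1}: invariant factors x, x^2.

{M2}: invariant factors x - 3, (x - 3)^2.

{M3}: invariant factors x - 3, x - 3, x - 3.

{M4}: invariant factors x^3.

Matrices are similar if and only if their invariant-factor lists agree; the partition into similarity classes is {M1}, {M2}, {M3}, {M4}.

4 classes: {M1}, {M2}, {M3}, {M4}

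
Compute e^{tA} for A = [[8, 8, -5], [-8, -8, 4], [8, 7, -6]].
A has Jordan form J = [[-2, 1, 0], [0, -2, 1], [0, 0, -2]] with A = PJP^{-1}, so e^{tA} = P e^{tJ} P^{-1}.

For a Jordan block J_k(λ), e^{tJ_k(λ)} = e^{λt} · (I + tN + t^2 N^2/2! + ... + t^{k-1} N^{k-1}/(k-1)!) where N is the nilpotent superdiagonal part.

Assembling the blocks and conjugating back gives the entries of e^{tA} as shown above.

e^{tA} = [[(-2*t^2 + 10*t + 1)*e^{-2*t}, t*(16 - 3*t)*e^{-2*t}/2, t*(t - 5)*e^{-2*t}], [-8*t*e^{-2*t}, (1 - 6*t)*e^{-2*t}, 4*t*e^{-2*t}], [4*t*(2 - t)*e^{-2*t}, t*(7 - 3*t)*e^{-2*t}, (2*t^2 - 4*t + 1)*e^{-2*t}]]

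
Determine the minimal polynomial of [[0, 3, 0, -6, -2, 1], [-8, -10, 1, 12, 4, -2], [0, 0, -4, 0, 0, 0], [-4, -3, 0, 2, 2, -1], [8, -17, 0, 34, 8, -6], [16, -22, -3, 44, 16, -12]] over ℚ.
m_A(x) = x^2(x + 4)^3

The characteristic polynomial factors as x^2(x + 4)^4. The minimal polynomial is ∏(x - λ)^{k_λ} where k_λ is the size of the largest Jordan block at λ.

For λ = -4: rank(A + 4I) = 4, and the largest Jordan block has size 3 (the smallest k with rank((A + 4I)^k) = rank((A + 4I)^(k+1))).
For λ = 0: rank(A) = 5, and the largest Jordan block has size 2 (the smallest k with rank(A^k) = rank(A^(k+1))).

So m_A(x) = x^2(x + 4)^3.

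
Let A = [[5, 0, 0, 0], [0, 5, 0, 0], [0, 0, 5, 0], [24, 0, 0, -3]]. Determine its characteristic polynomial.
χ_A(x) = (x - 5)^3(x + 3)

xI - A = [[x - 5, 0, 0, 0], [0, x - 5, 0, 0], [0, 0, x - 5, 0], [-24, 0, 0, x + 3]].

Expanding det(xI - A) along the first row:
det(xI - A) = + (x - 5)·det([[x - 5, 0, 0], [0, x - 5, 0], [0, 0, x + 3]]) - (0)·det([[0, 0, 0], [0, x - 5, 0], [-24, 0, x + 3]]) + (0)·det([[0, x - 5, 0], [0, 0, 0], [-24, 0, x + 3]]) - (0)·det([[0, x - 5, 0], [0, 0, x - 5], [-24, 0, 0]]).

Evaluating gives χ_A(x) = x^4 - 12x^3 + 30x^2 + 100x - 375 = (x - 5)^3(x + 3).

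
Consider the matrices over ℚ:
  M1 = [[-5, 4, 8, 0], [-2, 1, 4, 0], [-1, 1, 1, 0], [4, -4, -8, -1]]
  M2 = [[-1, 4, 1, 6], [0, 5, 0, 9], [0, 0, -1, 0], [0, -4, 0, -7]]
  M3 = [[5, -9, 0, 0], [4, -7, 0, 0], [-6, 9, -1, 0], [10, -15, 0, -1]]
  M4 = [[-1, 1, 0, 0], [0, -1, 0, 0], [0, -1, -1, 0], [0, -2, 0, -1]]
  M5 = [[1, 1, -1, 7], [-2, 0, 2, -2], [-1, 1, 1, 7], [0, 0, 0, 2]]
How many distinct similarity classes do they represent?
3 classes: {M1, M3, M4}, {M2}, {M5}

Characteristic polynomials: χ_{M1} = (x + 1)^4, χ_{M2} = (x + 1)^4, χ_{M3} = (x + 1)^4, χ_{M4} = (x + 1)^4, χ_{M5} = x^2(x - 2)^2.

{M1, M3, M4}: invariant factors x + 1, x + 1, (x + 1)^2.

{M2}: invariant factors (x + 1)^2, (x + 1)^2.

{M5}: invariant factors x - 2, x^2(x - 2).

Matrices are similar if and only if their invariant-factor lists agree; the partition into similarity classes is {M1, M3, M4}, {M2}, {M5}.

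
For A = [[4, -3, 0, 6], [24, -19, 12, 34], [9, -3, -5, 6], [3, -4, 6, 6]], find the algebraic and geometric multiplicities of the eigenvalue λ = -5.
algebraic multiplicity 2, geometric multiplicity 2

The characteristic polynomial is (x + 2)^2(x + 5)^2, so the factor x + 5 appears with exponent 2: the algebraic multiplicity is 2.

rank(A + 5I) = 2, so the eigenspace has dimension 4 - 2 = 2: the geometric multiplicity is 2.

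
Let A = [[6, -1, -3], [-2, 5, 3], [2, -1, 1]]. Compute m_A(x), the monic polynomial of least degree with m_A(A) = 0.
The characteristic polynomial factors as (x - 4)^3. The minimal polynomial is ∏(x - λ)^{k_λ} where k_λ is the size of the largest Jordan block at λ.

For λ = 4: rank(A - 4I) = 1, and the largest Jordan block has size 2 (the smallest k with rank((A - 4I)^k) = rank((A - 4I)^(k+1))).

So m_A(x) = (x - 4)^2.

m_A(x) = (x - 4)^2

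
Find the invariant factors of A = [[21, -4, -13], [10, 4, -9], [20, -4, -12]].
(x - 6)^2(x - 1)

The Jordan structure of A has elementary divisors (x - 1), (x - 6)^2. Arranging the block sizes at each eigenvalue in decreasing order and taking row products gives the invariant factors.

Invariant factors (smallest first, each dividing the next): (x - 6)^2(x - 1).

Check: the last factor (x - 6)^2(x - 1) is the minimal polynomial, and the product (x - 6)^2(x - 1) is the characteristic polynomial.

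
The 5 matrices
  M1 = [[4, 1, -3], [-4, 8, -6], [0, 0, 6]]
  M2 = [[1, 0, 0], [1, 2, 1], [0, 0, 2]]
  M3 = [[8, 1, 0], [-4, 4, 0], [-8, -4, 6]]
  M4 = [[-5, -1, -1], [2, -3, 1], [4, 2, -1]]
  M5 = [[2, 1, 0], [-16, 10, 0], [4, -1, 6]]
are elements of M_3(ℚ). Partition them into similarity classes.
Characteristic polynomials: χ_{M1} = (x - 6)^3, χ_{M2} = (x - 2)^2(x - 1), χ_{M3} = (x - 6)^3, χ_{M4} = (x + 3)^3, χ_{M5} = (x - 6)^3.

{M1, M3, M5}: invariant factors x - 6, (x - 6)^2.

{M2}: invariant factors (x - 2)^2(x - 1).

{M4}: invariant factors (x + 3)^3.

Matrices are similar if and only if their invariant-factor lists agree; the partition into similarity classes is {M1, M3, M5}, {M2}, {M4}.

3 classes: {M1, M3, M5}, {M2}, {M4}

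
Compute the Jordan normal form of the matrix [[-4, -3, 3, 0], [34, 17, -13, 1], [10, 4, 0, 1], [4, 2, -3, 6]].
J = [[4, 0, 0, 0], [0, 5, 1, 0], [0, 0, 5, 0], [0, 0, 0, 5]]

The characteristic polynomial is det(xI - A) = (x - 5)^3(x - 4), so the eigenvalues are 4 (algebraic multiplicity 1), 5 (algebraic multiplicity 3).

For λ = 4: algebraic multiplicity 1 gives one 1×1 block.

For λ = 5: rank(A - 5I) = 2, rank((A - 5I)^2) = 1. The eigenspace has dimension 4 - 2 = 2, so there are 2 Jordan blocks; the rank sequence gives block sizes [2, 1].

Assembling the blocks gives the Jordan form J above.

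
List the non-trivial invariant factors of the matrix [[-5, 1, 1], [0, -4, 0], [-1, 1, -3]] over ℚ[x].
x + 4, (x + 4)^2

The Jordan structure of A has elementary divisors (x + 4)^2, (x + 4). Arranging the block sizes at each eigenvalue in decreasing order and taking row products gives the invariant factors.

Invariant factors (smallest first, each dividing the next): x + 4, (x + 4)^2.

Check: the last factor (x + 4)^2 is the minimal polynomial, and the product (x + 4)^3 is the characteristic polynomial.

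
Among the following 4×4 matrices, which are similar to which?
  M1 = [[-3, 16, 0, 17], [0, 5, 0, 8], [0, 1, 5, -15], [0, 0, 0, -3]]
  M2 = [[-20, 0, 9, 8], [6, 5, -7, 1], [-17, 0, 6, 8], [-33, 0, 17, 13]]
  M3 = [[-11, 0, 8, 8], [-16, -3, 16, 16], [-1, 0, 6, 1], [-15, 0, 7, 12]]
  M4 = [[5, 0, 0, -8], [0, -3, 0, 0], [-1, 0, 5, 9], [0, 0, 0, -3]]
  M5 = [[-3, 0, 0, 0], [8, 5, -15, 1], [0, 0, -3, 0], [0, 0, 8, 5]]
Characteristic polynomials: χ_{M1} = (x - 5)^2(x + 3)^2, χ_{M2} = (x - 5)^2(x + 3)^2, χ_{M3} = (x - 5)^2(x + 3)^2, χ_{M4} = (x - 5)^2(x + 3)^2, χ_{M5} = (x - 5)^2(x + 3)^2.

{M1, M2}: invariant factors (x - 5)^2(x + 3)^2.

{M3, M4, M5}: invariant factors x + 3, (x - 5)^2(x + 3).

Matrices are similar if and only if their invariant-factor lists agree; the partition into similarity classes is {M1, M2}, {M3, M4, M5}.

2 classes: {M1, M2}, {M3, M4, M5}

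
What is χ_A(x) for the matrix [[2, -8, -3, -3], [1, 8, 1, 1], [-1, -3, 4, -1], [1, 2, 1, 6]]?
xI - A = [[x - 2, 8, 3, 3], [-1, x - 8, -1, -1], [1, 3, x - 4, 1], [-1, -2, -1, x - 6]].

Expanding det(xI - A) along the first row:
det(xI - A) = + (x - 2)·det([[x - 8, -1, -1], [3, x - 4, 1], [-2, -1, x - 6]]) - (8)·det([[-1, -1, -1], [1, x - 4, 1], [-1, -1, x - 6]]) + (3)·det([[-1, x - 8, -1], [1, 3, 1], [-1, -2, x - 6]]) - (3)·det([[-1, x - 8, -1], [1, 3, x - 4], [-1, -2, -1]]).

Evaluating gives χ_A(x) = x^4 - 20x^3 + 150x^2 - 500x + 625 = (x - 5)^4.

χ_A(x) = (x - 5)^4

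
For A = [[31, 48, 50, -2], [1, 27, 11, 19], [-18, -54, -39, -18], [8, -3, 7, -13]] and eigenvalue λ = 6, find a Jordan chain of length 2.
v_1 = [[4, 0, -2, 1]]^T, v_2 = [[-2, 1, 0, -1]]^T

We seek v_1 ∈ ker((A - 6I)^2) \ ker(A - 6I), then set v_{i+1} = (A - 6I) v_i.

One such chain is v_1 = [[4, 0, -2, 1]]^T, v_2 = [[-2, 1, 0, -1]]^T. Check: (A - 6I) v_2 = [[0, 0, 0, 0]]^T = 0.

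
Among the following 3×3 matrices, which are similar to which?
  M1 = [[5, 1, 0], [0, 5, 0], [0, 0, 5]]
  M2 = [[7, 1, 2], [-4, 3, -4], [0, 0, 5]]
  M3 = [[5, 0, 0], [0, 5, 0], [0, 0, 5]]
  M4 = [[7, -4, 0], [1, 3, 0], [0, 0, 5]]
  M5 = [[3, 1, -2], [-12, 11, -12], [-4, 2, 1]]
2 classes: {M1, M2, M4, M5}, {M3}

Characteristic polynomials: χ_{M1} = (x - 5)^3, χ_{M2} = (x - 5)^3, χ_{M3} = (x - 5)^3, χ_{M4} = (x - 5)^3, χ_{M5} = (x - 5)^3.

{M1, M2, M4, M5}: invariant factors x - 5, (x - 5)^2.

{M3}: invariant factors x - 5, x - 5, x - 5.

Matrices are similar if and only if their invariant-factor lists agree; the partition into similarity classes is {M1, M2, M4, M5}, {M3}.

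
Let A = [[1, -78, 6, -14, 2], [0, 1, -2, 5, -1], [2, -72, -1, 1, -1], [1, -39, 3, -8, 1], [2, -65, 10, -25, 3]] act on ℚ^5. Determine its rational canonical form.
R = [[-1, 0, 0, 0, 0], [0, 0, 0, 0, 20], [0, 1, 0, 0, 39], [0, 0, 1, 0, 17], [0, 0, 0, 1, -3]]

The invariant factors of A (the non-unit diagonal entries of the Smith normal form of xI - A over ℚ[x]) are x + 1, (x - 4)(x + 1)^2(x + 5), each dividing the next. The characteristic polynomial is their product, (x - 4)(x + 1)^3(x + 5).

The rational canonical form is the block-diagonal matrix of companion matrices C(f_i):
R = [[-1, 0, 0, 0, 0], [0, 0, 0, 0, 20], [0, 1, 0, 0, 39], [0, 0, 1, 0, 17], [0, 0, 0, 1, -3]].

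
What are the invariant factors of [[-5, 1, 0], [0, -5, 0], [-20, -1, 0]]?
x(x + 5)^2

The Jordan structure of A has elementary divisors (x + 5)^2, x. Arranging the block sizes at each eigenvalue in decreasing order and taking row products gives the invariant factors.

Invariant factors (smallest first, each dividing the next): x(x + 5)^2.

Check: the last factor x(x + 5)^2 is the minimal polynomial, and the product x(x + 5)^2 is the characteristic polynomial.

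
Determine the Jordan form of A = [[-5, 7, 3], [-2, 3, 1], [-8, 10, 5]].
The characteristic polynomial is det(xI - A) = (x - 1)^3, so the eigenvalues are 1 (algebraic multiplicity 3).

For λ = 1: rank(A - I) = 2, rank((A - I)^2) = 1, rank((A - I)^3) = 0. The eigenspace has dimension 3 - 2 = 1, so there is 1 Jordan block; the rank sequence gives block sizes [3].

Assembling the blocks gives the Jordan form J above.

J = [[1, 1, 0], [0, 1, 1], [0, 0, 1]]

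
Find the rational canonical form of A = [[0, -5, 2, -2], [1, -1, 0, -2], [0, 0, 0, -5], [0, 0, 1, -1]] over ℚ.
The invariant factors of A (the non-unit diagonal entries of the Smith normal form of xI - A over ℚ[x]) are x^2 + x + 5, x^2 + x + 5, each dividing the next. The characteristic polynomial is their product, (x^2 + x + 5)^2.

The rational canonical form is the block-diagonal matrix of companion matrices C(f_i):
R = [[0, -5, 0, 0], [1, -1, 0, 0], [0, 0, 0, -5], [0, 0, 1, -1]].

Note the characteristic polynomial does not split into linear factors over ℚ, so A has no Jordan form over ℚ; the rational canonical form exists over any field.

R = [[0, -5, 0, 0], [1, -1, 0, 0], [0, 0, 0, -5], [0, 0, 1, -1]]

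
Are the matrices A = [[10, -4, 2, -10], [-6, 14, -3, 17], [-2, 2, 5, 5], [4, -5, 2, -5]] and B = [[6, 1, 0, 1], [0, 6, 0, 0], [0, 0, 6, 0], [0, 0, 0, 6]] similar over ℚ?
Both have characteristic polynomial (x - 6)^4, but the minimal polynomial of A is (x - 6)^3 while the minimal polynomial of B is (x - 6)^2. The minimal polynomial is a similarity invariant, so A and B are not similar.

No.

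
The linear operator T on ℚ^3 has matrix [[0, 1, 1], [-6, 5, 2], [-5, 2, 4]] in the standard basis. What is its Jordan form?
J = [[3, 1, 0], [0, 3, 1], [0, 0, 3]]

The characteristic polynomial is det(xI - A) = (x - 3)^3, so the eigenvalues are 3 (algebraic multiplicity 3).

For λ = 3: rank(A - 3I) = 2, rank((A - 3I)^2) = 1, rank((A - 3I)^3) = 0. The eigenspace has dimension 3 - 2 = 1, so there is 1 Jordan block; the rank sequence gives block sizes [3].

Assembling the blocks gives the Jordan form J above.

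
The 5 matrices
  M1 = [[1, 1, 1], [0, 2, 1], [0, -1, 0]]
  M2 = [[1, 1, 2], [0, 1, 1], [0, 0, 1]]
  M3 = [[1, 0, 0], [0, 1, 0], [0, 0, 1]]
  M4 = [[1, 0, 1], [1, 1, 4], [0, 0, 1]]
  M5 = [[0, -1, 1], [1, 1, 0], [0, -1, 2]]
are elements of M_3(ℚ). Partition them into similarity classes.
Characteristic polynomials: χ_{M1} = (x - 1)^3, χ_{M2} = (x - 1)^3, χ_{M3} = (x - 1)^3, χ_{M4} = (x - 1)^3, χ_{M5} = (x - 1)^3.

{M1}: invariant factors x - 1, (x - 1)^2.

{M2, M4, M5}: invariant factors (x - 1)^3.

{M3}: invariant factors x - 1, x - 1, x - 1.

Matrices are similar if and only if their invariant-factor lists agree; the partition into similarity classes is {M1}, {M2, M4, M5}, {M3}.

3 classes: {M1}, {M2, M4, M5}, {M3}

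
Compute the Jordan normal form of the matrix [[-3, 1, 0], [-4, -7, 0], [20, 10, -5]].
J = [[-5, 1, 0], [0, -5, 0], [0, 0, -5]]

The characteristic polynomial is det(xI - A) = (x + 5)^3, so the eigenvalues are -5 (algebraic multiplicity 3).

For λ = -5: rank(A + 5I) = 1, rank((A + 5I)^2) = 0. The eigenspace has dimension 3 - 1 = 2, so there are 2 Jordan blocks; the rank sequence gives block sizes [2, 1].

Assembling the blocks gives the Jordan form J above.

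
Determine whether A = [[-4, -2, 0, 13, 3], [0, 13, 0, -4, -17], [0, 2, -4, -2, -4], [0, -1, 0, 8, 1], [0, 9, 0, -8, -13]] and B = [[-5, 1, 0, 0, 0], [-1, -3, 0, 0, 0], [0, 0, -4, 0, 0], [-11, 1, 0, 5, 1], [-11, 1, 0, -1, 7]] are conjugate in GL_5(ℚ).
Yes.

Two matrices over a field are similar if and only if they have the same invariant factors.

Both A and B have characteristic polynomial (x - 6)^2(x + 4)^3 and minimal polynomial (x - 6)^2(x + 4)^2. Computing further, both have invariant factors x + 4, (x - 6)^2(x + 4)^2. Hence A and B are similar.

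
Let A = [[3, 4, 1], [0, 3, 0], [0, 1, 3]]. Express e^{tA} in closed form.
A has Jordan form J = [[3, 1, 0], [0, 3, 1], [0, 0, 3]] with A = PJP^{-1}, so e^{tA} = P e^{tJ} P^{-1}.

For a Jordan block J_k(λ), e^{tJ_k(λ)} = e^{λt} · (I + tN + t^2 N^2/2! + ... + t^{k-1} N^{k-1}/(k-1)!) where N is the nilpotent superdiagonal part.

Assembling the blocks and conjugating back gives the entries of e^{tA} as shown above.

e^{tA} = [[e^{3*t}, t*(t + 8)*e^{3*t}/2, t*e^{3*t}], [0, e^{3*t}, 0], [0, t*e^{3*t}, e^{3*t}]]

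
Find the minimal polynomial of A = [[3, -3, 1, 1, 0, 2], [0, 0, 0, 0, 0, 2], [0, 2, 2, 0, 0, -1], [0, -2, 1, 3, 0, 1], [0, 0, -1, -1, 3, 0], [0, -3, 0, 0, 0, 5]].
The characteristic polynomial factors as (x - 3)^4(x - 2)^2. The minimal polynomial is ∏(x - λ)^{k_λ} where k_λ is the size of the largest Jordan block at λ.

For λ = 2: rank(A - 2I) = 5, and the largest Jordan block has size 2 (the smallest k with rank((A - 2I)^k) = rank((A - 2I)^(k+1))).
For λ = 3: rank(A - 3I) = 3, and the largest Jordan block has size 2 (the smallest k with rank((A - 3I)^k) = rank((A - 3I)^(k+1))).

So m_A(x) = (x - 3)^2(x - 2)^2.

m_A(x) = (x - 3)^2(x - 2)^2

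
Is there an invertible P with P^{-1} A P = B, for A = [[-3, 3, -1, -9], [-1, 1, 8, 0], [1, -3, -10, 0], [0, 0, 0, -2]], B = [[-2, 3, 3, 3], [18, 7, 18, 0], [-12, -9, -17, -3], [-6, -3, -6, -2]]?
No.

Both have characteristic polynomial (x + 2)^2(x + 5)^2, but the minimal polynomial of A is (x + 2)(x + 5)^2 while the minimal polynomial of B is (x + 2)(x + 5). The minimal polynomial is a similarity invariant, so A and B are not similar.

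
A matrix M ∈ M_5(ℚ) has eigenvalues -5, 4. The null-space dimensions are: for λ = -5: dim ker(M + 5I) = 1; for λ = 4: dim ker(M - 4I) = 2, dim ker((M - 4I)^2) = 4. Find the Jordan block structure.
λ = -5: successive nullity increments [1] count blocks of size ≥ k; block sizes are [1].
λ = 4: successive nullity increments [2, 2] count blocks of size ≥ k; block sizes are [2, 2].

Jordan blocks: (-5, 1), (4, 2), (4, 2)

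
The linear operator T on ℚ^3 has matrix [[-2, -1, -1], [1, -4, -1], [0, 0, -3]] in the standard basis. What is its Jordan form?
J = [[-3, 1, 0], [0, -3, 0], [0, 0, -3]]

The characteristic polynomial is det(xI - A) = (x + 3)^3, so the eigenvalues are -3 (algebraic multiplicity 3).

For λ = -3: rank(A + 3I) = 1, rank((A + 3I)^2) = 0. The eigenspace has dimension 3 - 1 = 2, so there are 2 Jordan blocks; the rank sequence gives block sizes [2, 1].

Assembling the blocks gives the Jordan form J above.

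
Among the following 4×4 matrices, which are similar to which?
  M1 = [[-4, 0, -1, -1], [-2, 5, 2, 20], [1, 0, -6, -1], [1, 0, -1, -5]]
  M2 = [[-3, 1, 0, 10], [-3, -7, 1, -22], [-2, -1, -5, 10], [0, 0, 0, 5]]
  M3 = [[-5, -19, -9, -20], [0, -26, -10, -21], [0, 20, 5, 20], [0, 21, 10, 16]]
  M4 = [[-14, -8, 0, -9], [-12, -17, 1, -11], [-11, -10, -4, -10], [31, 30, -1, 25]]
Characteristic polynomials: χ_{M1} = (x - 5)(x + 5)^3, χ_{M2} = (x - 5)(x + 5)^3, χ_{M3} = (x - 5)(x + 5)^3, χ_{M4} = (x - 5)(x + 5)^3.

{M1, M2, M3, M4}: invariant factors (x - 5)(x + 5)^3.

Matrices are similar if and only if their invariant-factor lists agree; the partition into similarity classes is {M1, M2, M3, M4}.

1 class: {M1, M2, M3, M4}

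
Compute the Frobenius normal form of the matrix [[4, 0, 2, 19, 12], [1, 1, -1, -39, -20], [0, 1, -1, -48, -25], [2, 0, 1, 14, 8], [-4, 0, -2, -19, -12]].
R = [[0, 0, 0, 0, 0], [1, 0, 0, 0, 0], [0, 1, 0, 0, -32], [0, 0, 1, 0, 0], [0, 0, 0, 1, 6]]

The invariant factors of A (the non-unit diagonal entries of the Smith normal form of xI - A over ℚ[x]) are x^2(x - 4)^2(x + 2), each dividing the next. The characteristic polynomial is their product, x^2(x - 4)^2(x + 2).

The rational canonical form is the block-diagonal matrix of companion matrices C(f_i):
R = [[0, 0, 0, 0, 0], [1, 0, 0, 0, 0], [0, 1, 0, 0, -32], [0, 0, 1, 0, 0], [0, 0, 0, 1, 6]].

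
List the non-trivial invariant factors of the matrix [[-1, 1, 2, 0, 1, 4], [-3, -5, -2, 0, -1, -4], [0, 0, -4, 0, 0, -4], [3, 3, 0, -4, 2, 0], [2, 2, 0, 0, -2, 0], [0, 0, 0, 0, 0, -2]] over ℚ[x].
(x + 2)(x + 4), (x + 2)^2(x + 4)^2

The Jordan structure of A has elementary divisors (x + 4)^2, (x + 4), (x + 2)^2, (x + 2). Arranging the block sizes at each eigenvalue in decreasing order and taking row products gives the invariant factors.

Invariant factors (smallest first, each dividing the next): (x + 2)(x + 4), (x + 2)^2(x + 4)^2.

Check: the last factor (x + 2)^2(x + 4)^2 is the minimal polynomial, and the product (x + 2)^3(x + 4)^3 is the characteristic polynomial.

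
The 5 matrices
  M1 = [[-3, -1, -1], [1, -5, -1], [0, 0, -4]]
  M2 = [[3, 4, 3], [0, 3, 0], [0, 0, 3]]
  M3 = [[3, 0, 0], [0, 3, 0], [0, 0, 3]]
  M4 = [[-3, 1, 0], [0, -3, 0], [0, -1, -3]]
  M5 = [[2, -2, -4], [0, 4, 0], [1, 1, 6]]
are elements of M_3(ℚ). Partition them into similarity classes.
Characteristic polynomials: χ_{M1} = (x + 4)^3, χ_{M2} = (x - 3)^3, χ_{M3} = (x - 3)^3, χ_{M4} = (x + 3)^3, χ_{M5} = (x - 4)^3.

{M1}: invariant factors x + 4, (x + 4)^2.

{M2}: invariant factors x - 3, (x - 3)^2.

{M3}: invariant factors x - 3, x - 3, x - 3.

{M4}: invariant factors x + 3, (x + 3)^2.

{M5}: invariant factors x - 4, (x - 4)^2.

Matrices are similar if and only if their invariant-factor lists agree; the partition into similarity classes is {M1}, {M2}, {M3}, {M4}, {M5}.

5 classes: {M1}, {M2}, {M3}, {M4}, {M5}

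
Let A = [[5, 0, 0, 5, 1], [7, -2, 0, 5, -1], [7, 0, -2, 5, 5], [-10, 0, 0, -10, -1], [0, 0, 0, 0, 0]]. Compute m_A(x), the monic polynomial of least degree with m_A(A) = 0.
m_A(x) = x^2(x + 2)(x + 5)

The characteristic polynomial factors as x^2(x + 2)^2(x + 5). The minimal polynomial is ∏(x - λ)^{k_λ} where k_λ is the size of the largest Jordan block at λ.

For λ = -5: rank(A + 5I) = 4, and the largest Jordan block has size 1 (the smallest k with rank((A + 5I)^k) = rank((A + 5I)^(k+1))).
For λ = -2: rank(A + 2I) = 3, and the largest Jordan block has size 1 (the smallest k with rank((A + 2I)^k) = rank((A + 2I)^(k+1))).
For λ = 0: rank(A) = 4, and the largest Jordan block has size 2 (the smallest k with rank(A^k) = rank(A^(k+1))).

So m_A(x) = x^2(x + 2)(x + 5).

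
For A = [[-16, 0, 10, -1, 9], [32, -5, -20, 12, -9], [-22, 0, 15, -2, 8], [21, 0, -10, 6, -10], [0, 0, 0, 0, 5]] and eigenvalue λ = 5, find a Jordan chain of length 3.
We seek v_1 ∈ ker((A - 5I)^3) \ ker((A - 5I)^2), then set v_{i+1} = (A - 5I) v_i.

One such chain is v_1 = [[0, 0, -1, -1, 1]]^T, v_2 = [[0, -1, 0, -1, 0]]^T, v_3 = [[1, -2, 2, -1, 0]]^T. Check: (A - 5I) v_3 = [[0, 0, 0, 0, 0]]^T = 0.

v_1 = [[0, 0, -1, -1, 1]]^T, v_2 = [[0, -1, 0, -1, 0]]^T, v_3 = [[1, -2, 2, -1, 0]]^T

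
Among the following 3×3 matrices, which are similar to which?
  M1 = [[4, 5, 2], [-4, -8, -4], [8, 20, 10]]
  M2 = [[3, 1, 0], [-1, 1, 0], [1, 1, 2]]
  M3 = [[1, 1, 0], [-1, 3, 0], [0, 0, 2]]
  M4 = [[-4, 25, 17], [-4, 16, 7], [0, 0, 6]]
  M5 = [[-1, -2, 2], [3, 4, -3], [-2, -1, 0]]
Characteristic polynomials: χ_{M1} = (x - 2)^3, χ_{M2} = (x - 2)^3, χ_{M3} = (x - 2)^3, χ_{M4} = (x - 6)^3, χ_{M5} = (x - 1)^3.

{M1, M2, M3}: invariant factors x - 2, (x - 2)^2.

{M4}: invariant factors (x - 6)^3.

{M5}: invariant factors (x - 1)^3.

Matrices are similar if and only if their invariant-factor lists agree; the partition into similarity classes is {M1, M2, M3}, {M4}, {M5}.

3 classes: {M1, M2, M3}, {M4}, {M5}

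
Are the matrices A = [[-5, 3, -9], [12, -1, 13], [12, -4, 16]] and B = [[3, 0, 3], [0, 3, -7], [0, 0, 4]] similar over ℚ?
Both have characteristic polynomial (x - 4)(x - 3)^2, but the minimal polynomial of A is (x - 4)(x - 3)^2 while the minimal polynomial of B is (x - 4)(x - 3). The minimal polynomial is a similarity invariant, so A and B are not similar.

No.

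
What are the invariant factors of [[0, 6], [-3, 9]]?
The Jordan structure of A has elementary divisors (x - 3), (x - 6). Arranging the block sizes at each eigenvalue in decreasing order and taking row products gives the invariant factors.

Invariant factors (smallest first, each dividing the next): (x - 6)(x - 3).

Check: the last factor (x - 6)(x - 3) is the minimal polynomial, and the product (x - 6)(x - 3) is the characteristic polynomial.

(x - 6)(x - 3)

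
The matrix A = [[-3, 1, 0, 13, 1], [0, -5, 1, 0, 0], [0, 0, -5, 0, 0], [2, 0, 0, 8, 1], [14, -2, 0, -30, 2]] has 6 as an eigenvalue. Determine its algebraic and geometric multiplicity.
algebraic multiplicity 2, geometric multiplicity 1

The characteristic polynomial is (x - 6)^2(x + 5)^3, so the factor x - 6 appears with exponent 2: the algebraic multiplicity is 2.

rank(A - 6I) = 4, so the eigenspace has dimension 5 - 4 = 1: the geometric multiplicity is 1.

Since 1 < 2, A is not diagonalizable.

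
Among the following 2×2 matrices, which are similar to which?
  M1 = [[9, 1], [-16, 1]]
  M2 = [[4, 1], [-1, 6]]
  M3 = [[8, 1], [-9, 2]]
Characteristic polynomials: χ_{M1} = (x - 5)^2, χ_{M2} = (x - 5)^2, χ_{M3} = (x - 5)^2.

{M1, M2, M3}: invariant factors (x - 5)^2.

Matrices are similar if and only if their invariant-factor lists agree; the partition into similarity classes is {M1, M2, M3}.

1 class: {M1, M2, M3}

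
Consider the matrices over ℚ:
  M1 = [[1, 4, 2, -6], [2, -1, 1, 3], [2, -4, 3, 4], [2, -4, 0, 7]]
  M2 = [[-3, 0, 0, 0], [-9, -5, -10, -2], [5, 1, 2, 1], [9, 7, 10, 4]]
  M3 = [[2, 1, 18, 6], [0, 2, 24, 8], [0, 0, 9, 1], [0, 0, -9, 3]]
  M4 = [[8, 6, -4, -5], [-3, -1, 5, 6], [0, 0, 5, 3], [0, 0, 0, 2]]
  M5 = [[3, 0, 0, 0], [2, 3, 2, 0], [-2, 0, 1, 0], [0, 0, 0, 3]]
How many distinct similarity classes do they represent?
5 classes: {M1}, {M2}, {M3}, {M4}, {M5}

Characteristic polynomials: χ_{M1} = (x - 3)^3(x - 1), χ_{M2} = (x - 2)^2(x + 3)^2, χ_{M3} = (x - 6)^2(x - 2)^2, χ_{M4} = (x - 5)^2(x - 2)^2, χ_{M5} = (x - 3)^3(x - 1).

{M1}: invariant factors x - 3, (x - 3)^2(x - 1).

{M2}: invariant factors (x - 2)^2(x + 3)^2.

{M3}: invariant factors (x - 6)^2(x - 2)^2.

{M4}: invariant factors (x - 5)^2(x - 2)^2.

{M5}: invariant factors x - 3, x - 3, (x - 3)(x - 1).

Matrices are similar if and only if their invariant-factor lists agree; the partition into similarity classes is {M1}, {M2}, {M3}, {M4}, {M5}.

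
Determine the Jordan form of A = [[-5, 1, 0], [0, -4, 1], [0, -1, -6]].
J = [[-5, 1, 0], [0, -5, 1], [0, 0, -5]]

The characteristic polynomial is det(xI - A) = (x + 5)^3, so the eigenvalues are -5 (algebraic multiplicity 3).

For λ = -5: rank(A + 5I) = 2, rank((A + 5I)^2) = 1, rank((A + 5I)^3) = 0. The eigenspace has dimension 3 - 2 = 1, so there is 1 Jordan block; the rank sequence gives block sizes [3].

Assembling the blocks gives the Jordan form J above.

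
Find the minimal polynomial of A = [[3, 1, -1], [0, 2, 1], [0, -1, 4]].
The characteristic polynomial factors as (x - 3)^3. The minimal polynomial is ∏(x - λ)^{k_λ} where k_λ is the size of the largest Jordan block at λ.

For λ = 3: rank(A - 3I) = 1, and the largest Jordan block has size 2 (the smallest k with rank((A - 3I)^k) = rank((A - 3I)^(k+1))).

So m_A(x) = (x - 3)^2.

m_A(x) = (x - 3)^2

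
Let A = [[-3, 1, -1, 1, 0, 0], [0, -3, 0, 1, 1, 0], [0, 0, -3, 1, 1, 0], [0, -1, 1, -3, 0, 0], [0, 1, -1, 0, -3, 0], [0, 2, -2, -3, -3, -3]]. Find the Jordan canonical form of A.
The characteristic polynomial is det(xI - A) = (x + 3)^6, so the eigenvalues are -3 (algebraic multiplicity 6).

For λ = -3: rank(A + 3I) = 3, rank((A + 3I)^2) = 1, rank((A + 3I)^3) = 0. The eigenspace has dimension 6 - 3 = 3, so there are 3 Jordan blocks; the rank sequence gives block sizes [3, 2, 1].

Assembling the blocks gives the Jordan form J above.

J = [[-3, 1, 0, 0, 0, 0], [0, -3, 1, 0, 0, 0], [0, 0, -3, 0, 0, 0], [0, 0, 0, -3, 1, 0], [0, 0, 0, 0, -3, 0], [0, 0, 0, 0, 0, -3]]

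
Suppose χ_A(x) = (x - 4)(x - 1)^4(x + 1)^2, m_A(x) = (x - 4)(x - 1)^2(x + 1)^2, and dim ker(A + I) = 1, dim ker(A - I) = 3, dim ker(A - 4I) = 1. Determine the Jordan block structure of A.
λ = -1: algebraic multiplicity 2 (exponent in χ_A), largest block size 2 (exponent in m_A), 1 block (geometric multiplicity). This forces block sizes [2].
λ = 1: algebraic multiplicity 4 (exponent in χ_A), largest block size 2 (exponent in m_A), 3 blocks (geometric multiplicity). These force block sizes [2, 1, 1].
λ = 4: algebraic multiplicity 1 (exponent in χ_A), largest block size 1 (exponent in m_A), 1 block (geometric multiplicity). This forces block sizes [1].

Jordan blocks: (-1, 2), (1, 2), (1, 1), (1, 1), (4, 1)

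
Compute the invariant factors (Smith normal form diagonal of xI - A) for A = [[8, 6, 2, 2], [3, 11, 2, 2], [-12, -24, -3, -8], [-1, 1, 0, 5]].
The Jordan structure of A has elementary divisors (x - 5)^2, (x - 5), (x - 6). Arranging the block sizes at each eigenvalue in decreasing order and taking row products gives the invariant factors.

Invariant factors (smallest first, each dividing the next): x - 5, (x - 6)(x - 5)^2.

Check: the last factor (x - 6)(x - 5)^2 is the minimal polynomial, and the product (x - 6)(x - 5)^3 is the characteristic polynomial.

x - 5, (x - 6)(x - 5)^2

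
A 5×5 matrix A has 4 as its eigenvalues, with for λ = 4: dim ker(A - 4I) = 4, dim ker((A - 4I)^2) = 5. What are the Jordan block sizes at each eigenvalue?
λ = 4: successive nullity increments [4, 1] count blocks of size ≥ k; block sizes are [2, 1, 1, 1].

Jordan blocks: (4, 2), (4, 1), (4, 1), (4, 1)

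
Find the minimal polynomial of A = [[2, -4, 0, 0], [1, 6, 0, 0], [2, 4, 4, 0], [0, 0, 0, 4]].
The characteristic polynomial factors as (x - 4)^4. The minimal polynomial is ∏(x - λ)^{k_λ} where k_λ is the size of the largest Jordan block at λ.

For λ = 4: rank(A - 4I) = 1, and the largest Jordan block has size 2 (the smallest k with rank((A - 4I)^k) = rank((A - 4I)^(k+1))).

So m_A(x) = (x - 4)^2.

m_A(x) = (x - 4)^2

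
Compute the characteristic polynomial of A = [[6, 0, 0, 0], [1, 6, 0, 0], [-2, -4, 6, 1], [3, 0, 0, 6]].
χ_A(x) = (x - 6)^4

xI - A = [[x - 6, 0, 0, 0], [-1, x - 6, 0, 0], [2, 4, x - 6, -1], [-3, 0, 0, x - 6]].

Expanding det(xI - A) along the first row:
det(xI - A) = + (x - 6)·det([[x - 6, 0, 0], [4, x - 6, -1], [0, 0, x - 6]]) - (0)·det([[-1, 0, 0], [2, x - 6, -1], [-3, 0, x - 6]]) + (0)·det([[-1, x - 6, 0], [2, 4, -1], [-3, 0, x - 6]]) - (0)·det([[-1, x - 6, 0], [2, 4, x - 6], [-3, 0, 0]]).

Evaluating gives χ_A(x) = x^4 - 24x^3 + 216x^2 - 864x + 1296 = (x - 6)^4.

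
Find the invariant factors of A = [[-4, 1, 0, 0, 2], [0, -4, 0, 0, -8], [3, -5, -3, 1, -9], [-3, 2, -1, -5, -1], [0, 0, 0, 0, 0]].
(x + 4)^2, x(x + 4)^2

The Jordan structure of A has elementary divisors (x + 4)^2, (x + 4)^2, x. Arranging the block sizes at each eigenvalue in decreasing order and taking row products gives the invariant factors.

Invariant factors (smallest first, each dividing the next): (x + 4)^2, x(x + 4)^2.

Check: the last factor x(x + 4)^2 is the minimal polynomial, and the product x(x + 4)^4 is the characteristic polynomial.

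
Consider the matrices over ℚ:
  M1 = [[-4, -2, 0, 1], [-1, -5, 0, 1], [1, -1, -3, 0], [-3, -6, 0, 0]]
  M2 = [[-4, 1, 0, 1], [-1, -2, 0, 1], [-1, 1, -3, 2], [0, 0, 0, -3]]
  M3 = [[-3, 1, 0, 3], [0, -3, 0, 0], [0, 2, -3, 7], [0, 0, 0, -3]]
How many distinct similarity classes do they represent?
1 class: {M1, M2, M3}

Characteristic polynomials: χ_{M1} = (x + 3)^4, χ_{M2} = (x + 3)^4, χ_{M3} = (x + 3)^4.

{M1, M2, M3}: invariant factors (x + 3)^2, (x + 3)^2.

Matrices are similar if and only if their invariant-factor lists agree; the partition into similarity classes is {M1, M2, M3}.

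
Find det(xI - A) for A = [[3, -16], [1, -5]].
χ_A(x) = (x + 1)^2

xI - A = [[x - 3, 16], [-1, x + 5]].

Expanding det(xI - A) along the first row:
det(xI - A) = + (x - 3)·det([[x + 5]]) - (16)·det([[-1]]).

Evaluating gives χ_A(x) = x^2 + 2x + 1 = (x + 1)^2.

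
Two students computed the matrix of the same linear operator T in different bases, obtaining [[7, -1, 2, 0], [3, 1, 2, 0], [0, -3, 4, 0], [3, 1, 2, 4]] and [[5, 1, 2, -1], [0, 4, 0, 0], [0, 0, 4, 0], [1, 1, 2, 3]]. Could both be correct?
No.

Both have characteristic polynomial (x - 4)^4, but the minimal polynomial of A is (x - 4)^3 while the minimal polynomial of B is (x - 4)^2. The minimal polynomial is a similarity invariant, so A and B are not similar.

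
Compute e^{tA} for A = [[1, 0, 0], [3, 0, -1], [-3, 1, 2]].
e^{tA} = [[e^{t}, 0, 0], [3*t*e^{t}, (1 - t)*e^{t}, -t*e^{t}], [-3*t*e^{t}, t*e^{t}, (t + 1)*e^{t}]]

A has Jordan form J = [[1, 1, 0], [0, 1, 0], [0, 0, 1]] with A = PJP^{-1}, so e^{tA} = P e^{tJ} P^{-1}.

For a Jordan block J_k(λ), e^{tJ_k(λ)} = e^{λt} · (I + tN + t^2 N^2/2! + ... + t^{k-1} N^{k-1}/(k-1)!) where N is the nilpotent superdiagonal part.

Assembling the blocks and conjugating back gives the entries of e^{tA} as shown above.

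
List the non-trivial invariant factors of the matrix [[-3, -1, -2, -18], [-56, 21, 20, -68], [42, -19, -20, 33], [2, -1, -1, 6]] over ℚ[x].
The Jordan structure of A has elementary divisors (x + 3)^2, (x - 5)^2. Arranging the block sizes at each eigenvalue in decreasing order and taking row products gives the invariant factors.

Invariant factors (smallest first, each dividing the next): (x - 5)^2(x + 3)^2.

Check: the last factor (x - 5)^2(x + 3)^2 is the minimal polynomial, and the product (x - 5)^2(x + 3)^2 is the characteristic polynomial.

(x - 5)^2(x + 3)^2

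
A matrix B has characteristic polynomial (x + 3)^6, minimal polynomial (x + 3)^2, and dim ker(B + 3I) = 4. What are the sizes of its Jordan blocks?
Jordan blocks: (-3, 2), (-3, 2), (-3, 1), (-3, 1)

λ = -3: algebraic multiplicity 6 (exponent in χ_B), largest block size 2 (exponent in m_B), 4 blocks (geometric multiplicity). These force block sizes [2, 2, 1, 1].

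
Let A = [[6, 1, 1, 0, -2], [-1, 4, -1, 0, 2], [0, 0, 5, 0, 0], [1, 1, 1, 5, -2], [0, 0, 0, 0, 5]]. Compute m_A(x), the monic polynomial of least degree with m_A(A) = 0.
m_A(x) = (x - 5)^2

The characteristic polynomial factors as (x - 5)^5. The minimal polynomial is ∏(x - λ)^{k_λ} where k_λ is the size of the largest Jordan block at λ.

For λ = 5: rank(A - 5I) = 1, and the largest Jordan block has size 2 (the smallest k with rank((A - 5I)^k) = rank((A - 5I)^(k+1))).

So m_A(x) = (x - 5)^2.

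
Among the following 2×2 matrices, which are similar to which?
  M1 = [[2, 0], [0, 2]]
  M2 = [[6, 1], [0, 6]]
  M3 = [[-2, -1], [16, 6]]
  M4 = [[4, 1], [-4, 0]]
3 classes: {M1}, {M2}, {M3, M4}

Characteristic polynomials: χ_{M1} = (x - 2)^2, χ_{M2} = (x - 6)^2, χ_{M3} = (x - 2)^2, χ_{M4} = (x - 2)^2.

{M1}: invariant factors x - 2, x - 2.

{M2}: invariant factors (x - 6)^2.

{M3, M4}: invariant factors (x - 2)^2.

Matrices are similar if and only if their invariant-factor lists agree; the partition into similarity classes is {M1}, {M2}, {M3, M4}.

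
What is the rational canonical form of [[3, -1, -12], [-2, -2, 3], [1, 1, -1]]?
The invariant factors of A (the non-unit diagonal entries of the Smith normal form of xI - A over ℚ[x]) are x^3 + 4, each dividing the next. The characteristic polynomial is their product, x^3 + 4.

The rational canonical form is the block-diagonal matrix of companion matrices C(f_i):
R = [[0, 0, -4], [1, 0, 0], [0, 1, 0]].

Note the characteristic polynomial does not split into linear factors over ℚ, so A has no Jordan form over ℚ; the rational canonical form exists over any field.

R = [[0, 0, -4], [1, 0, 0], [0, 1, 0]]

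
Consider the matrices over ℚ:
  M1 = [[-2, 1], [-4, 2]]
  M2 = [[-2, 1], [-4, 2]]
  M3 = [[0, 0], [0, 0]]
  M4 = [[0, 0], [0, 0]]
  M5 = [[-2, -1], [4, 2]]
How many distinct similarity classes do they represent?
2 classes: {M1, M2, M5}, {M3, M4}

Characteristic polynomials: χ_{M1} = x^2, χ_{M2} = x^2, χ_{M3} = x^2, χ_{M4} = x^2, χ_{M5} = x^2.

{M1, M2, M5}: invariant factors x^2.

{M3, M4}: invariant factors x, x.

Matrices are similar if and only if their invariant-factor lists agree; the partition into similarity classes is {M1, M2, M5}, {M3, M4}.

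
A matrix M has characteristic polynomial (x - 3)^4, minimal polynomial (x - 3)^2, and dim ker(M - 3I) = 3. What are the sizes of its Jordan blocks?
λ = 3: algebraic multiplicity 4 (exponent in χ_M), largest block size 2 (exponent in m_M), 3 blocks (geometric multiplicity). These force block sizes [2, 1, 1].

Jordan blocks: (3, 2), (3, 1), (3, 1)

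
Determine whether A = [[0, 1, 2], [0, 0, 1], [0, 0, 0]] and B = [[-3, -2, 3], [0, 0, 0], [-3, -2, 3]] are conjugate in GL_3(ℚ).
Both have characteristic polynomial x^3, but the minimal polynomial of A is x^3 while the minimal polynomial of B is x^2. The minimal polynomial is a similarity invariant, so A and B are not similar.

No.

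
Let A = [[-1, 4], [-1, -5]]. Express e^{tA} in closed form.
e^{tA} = [[(2*t + 1)*e^{-3*t}, 4*t*e^{-3*t}], [-t*e^{-3*t}, (1 - 2*t)*e^{-3*t}]]

A has Jordan form J = [[-3, 1], [0, -3]] with A = PJP^{-1}, so e^{tA} = P e^{tJ} P^{-1}.

For a Jordan block J_k(λ), e^{tJ_k(λ)} = e^{λt} · (I + tN + t^2 N^2/2! + ... + t^{k-1} N^{k-1}/(k-1)!) where N is the nilpotent superdiagonal part.

Assembling the blocks and conjugating back gives the entries of e^{tA} as shown above.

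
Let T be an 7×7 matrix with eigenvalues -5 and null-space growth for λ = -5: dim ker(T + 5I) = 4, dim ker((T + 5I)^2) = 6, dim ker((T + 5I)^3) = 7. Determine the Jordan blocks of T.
Jordan blocks: (-5, 3), (-5, 2), (-5, 1), (-5, 1)

λ = -5: successive nullity increments [4, 2, 1] count blocks of size ≥ k; block sizes are [3, 2, 1, 1].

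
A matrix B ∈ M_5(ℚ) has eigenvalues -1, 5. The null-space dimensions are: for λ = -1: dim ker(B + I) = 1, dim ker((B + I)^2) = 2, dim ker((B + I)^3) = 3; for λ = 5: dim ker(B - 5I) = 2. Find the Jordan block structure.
λ = -1: successive nullity increments [1, 1, 1] count blocks of size ≥ k; block sizes are [3].
λ = 5: successive nullity increments [2] count blocks of size ≥ k; block sizes are [1, 1].

Jordan blocks: (-1, 3), (5, 1), (5, 1)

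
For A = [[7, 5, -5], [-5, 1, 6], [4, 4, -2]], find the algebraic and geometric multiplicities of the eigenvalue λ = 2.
The characteristic polynomial is (x - 2)^3, so the factor x - 2 appears with exponent 3: the algebraic multiplicity is 3.

rank(A - 2I) = 2, so the eigenspace has dimension 3 - 2 = 1: the geometric multiplicity is 1.

Since 1 < 3, A is not diagonalizable.

algebraic multiplicity 3, geometric multiplicity 1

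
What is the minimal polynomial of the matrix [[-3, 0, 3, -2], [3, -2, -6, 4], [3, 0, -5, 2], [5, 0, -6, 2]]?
m_A(x) = (x + 2)^3

The characteristic polynomial factors as (x + 2)^4. The minimal polynomial is ∏(x - λ)^{k_λ} where k_λ is the size of the largest Jordan block at λ.

For λ = -2: rank(A + 2I) = 2, and the largest Jordan block has size 3 (the smallest k with rank((A + 2I)^k) = rank((A + 2I)^(k+1))).

So m_A(x) = (x + 2)^3.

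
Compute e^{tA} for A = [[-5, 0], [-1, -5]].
A has Jordan form J = [[-5, 1], [0, -5]] with A = PJP^{-1}, so e^{tA} = P e^{tJ} P^{-1}.

For a Jordan block J_k(λ), e^{tJ_k(λ)} = e^{λt} · (I + tN + t^2 N^2/2! + ... + t^{k-1} N^{k-1}/(k-1)!) where N is the nilpotent superdiagonal part.

Assembling the blocks and conjugating back gives the entries of e^{tA} as shown above.

e^{tA} = [[e^{-5*t}, 0], [-t*e^{-5*t}, e^{-5*t}]]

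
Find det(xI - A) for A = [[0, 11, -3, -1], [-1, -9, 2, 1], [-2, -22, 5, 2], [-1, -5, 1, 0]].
χ_A(x) = (x + 1)^4

xI - A = [[x, -11, 3, 1], [1, x + 9, -2, -1], [2, 22, x - 5, -2], [1, 5, -1, x]].

Expanding det(xI - A) along the first row:
det(xI - A) = + (x)·det([[x + 9, -2, -1], [22, x - 5, -2], [5, -1, x]]) - (-11)·det([[1, -2, -1], [2, x - 5, -2], [1, -1, x]]) + (3)·det([[1, x + 9, -1], [2, 22, -2], [1, 5, x]]) - (1)·det([[1, x + 9, -2], [2, 22, x - 5], [1, 5, -1]]).

Evaluating gives χ_A(x) = x^4 + 4x^3 + 6x^2 + 4x + 1 = (x + 1)^4.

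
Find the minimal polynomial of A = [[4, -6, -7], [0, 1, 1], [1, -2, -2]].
The characteristic polynomial factors as (x - 1)^3. The minimal polynomial is ∏(x - λ)^{k_λ} where k_λ is the size of the largest Jordan block at λ.

For λ = 1: rank(A - I) = 2, and the largest Jordan block has size 3 (the smallest k with rank((A - I)^k) = rank((A - I)^(k+1))).

So m_A(x) = (x - 1)^3.

m_A(x) = (x - 1)^3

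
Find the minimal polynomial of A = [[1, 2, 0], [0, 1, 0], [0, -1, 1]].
The characteristic polynomial factors as (x - 1)^3. The minimal polynomial is ∏(x - λ)^{k_λ} where k_λ is the size of the largest Jordan block at λ.

For λ = 1: rank(A - I) = 1, and the largest Jordan block has size 2 (the smallest k with rank((A - I)^k) = rank((A - I)^(k+1))).

So m_A(x) = (x - 1)^2.

m_A(x) = (x - 1)^2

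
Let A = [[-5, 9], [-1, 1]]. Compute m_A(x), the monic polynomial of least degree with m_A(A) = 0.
The characteristic polynomial factors as (x + 2)^2. The minimal polynomial is ∏(x - λ)^{k_λ} where k_λ is the size of the largest Jordan block at λ.

For λ = -2: rank(A + 2I) = 1, and the largest Jordan block has size 2 (the smallest k with rank((A + 2I)^k) = rank((A + 2I)^(k+1))).

So m_A(x) = (x + 2)^2.

m_A(x) = (x + 2)^2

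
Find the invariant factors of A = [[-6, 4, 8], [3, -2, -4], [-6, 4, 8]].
x, x^2

The Jordan structure of A has elementary divisors x^2, x. Arranging the block sizes at each eigenvalue in decreasing order and taking row products gives the invariant factors.

Invariant factors (smallest first, each dividing the next): x, x^2.

Check: the last factor x^2 is the minimal polynomial, and the product x^3 is the characteristic polynomial.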